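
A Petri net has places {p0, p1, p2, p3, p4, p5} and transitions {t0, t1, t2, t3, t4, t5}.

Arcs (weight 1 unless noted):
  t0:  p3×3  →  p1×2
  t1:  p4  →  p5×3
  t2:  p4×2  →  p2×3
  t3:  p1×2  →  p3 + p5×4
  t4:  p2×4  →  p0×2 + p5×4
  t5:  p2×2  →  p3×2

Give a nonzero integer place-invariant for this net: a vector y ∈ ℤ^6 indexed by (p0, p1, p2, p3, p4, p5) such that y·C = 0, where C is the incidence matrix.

y = (p0:2, p1:3, p2:2, p3:2, p4:3, p5:1)

Incidence matrix C (rows=places, cols=transitions):
       t0   t1   t2   t3   t4   t5
   p0   0    0    0    0    2    0
   p1   2    0    0   -2    0    0
   p2   0    0    3    0   -4   -2
   p3  -3    0    0    1    0    2
   p4   0   -1   -2    0    0    0
   p5   0    3    0    4    4    0

Candidate y = [2, 3, 2, 2, 3, 1]; check y·C column-wise:
  col t0: 2·0 + 3·2 + 2·0 + 2·-3 + 3·0 + 1·0 = 0
  col t1: 2·0 + 3·0 + 2·0 + 2·0 + 3·-1 + 1·3 = 0
  col t2: 2·0 + 3·0 + 2·3 + 2·0 + 3·-2 + 1·0 = 0
  col t3: 2·0 + 3·-2 + 2·0 + 2·1 + 3·0 + 1·4 = 0
  col t4: 2·2 + 3·0 + 2·-4 + 2·0 + 3·0 + 1·4 = 0
  col t5: 2·0 + 3·0 + 2·-2 + 2·2 + 3·0 + 1·0 = 0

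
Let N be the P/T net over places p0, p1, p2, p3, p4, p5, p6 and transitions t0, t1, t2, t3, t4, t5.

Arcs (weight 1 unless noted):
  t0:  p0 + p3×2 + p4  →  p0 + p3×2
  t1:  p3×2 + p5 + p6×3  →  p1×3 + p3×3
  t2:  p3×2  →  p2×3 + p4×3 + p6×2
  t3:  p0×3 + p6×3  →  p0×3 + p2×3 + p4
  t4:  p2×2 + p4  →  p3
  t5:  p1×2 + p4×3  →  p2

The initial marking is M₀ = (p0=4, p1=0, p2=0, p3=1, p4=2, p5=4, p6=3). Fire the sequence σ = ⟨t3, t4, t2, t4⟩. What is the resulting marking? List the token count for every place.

(p0=4, p1=0, p2=2, p3=1, p4=4, p5=4, p6=2)

step 1: fire t3:  (p0=4, p1=0, p2=0, p3=1, p4=2, p5=4, p6=3) → (p0=4, p1=0, p2=3, p3=1, p4=3, p5=4, p6=0)
step 2: fire t4:  (p0=4, p1=0, p2=3, p3=1, p4=3, p5=4, p6=0) → (p0=4, p1=0, p2=1, p3=2, p4=2, p5=4, p6=0)
step 3: fire t2:  (p0=4, p1=0, p2=1, p3=2, p4=2, p5=4, p6=0) → (p0=4, p1=0, p2=4, p3=0, p4=5, p5=4, p6=2)
step 4: fire t4:  (p0=4, p1=0, p2=4, p3=0, p4=5, p5=4, p6=2) → (p0=4, p1=0, p2=2, p3=1, p4=4, p5=4, p6=2)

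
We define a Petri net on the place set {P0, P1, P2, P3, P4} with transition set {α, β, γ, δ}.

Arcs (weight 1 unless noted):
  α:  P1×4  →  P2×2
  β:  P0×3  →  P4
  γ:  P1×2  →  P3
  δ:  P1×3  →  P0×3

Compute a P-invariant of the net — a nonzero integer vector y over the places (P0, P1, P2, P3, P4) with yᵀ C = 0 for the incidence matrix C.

y = (P0:1, P1:1, P2:2, P3:2, P4:3)

Incidence matrix C (rows=places, cols=transitions):
        α    β    γ    δ
   P0   0   -3    0    3
   P1  -4    0   -2   -3
   P2   2    0    0    0
   P3   0    0    1    0
   P4   0    1    0    0

Candidate y = [1, 1, 2, 2, 3]; check y·C column-wise:
  col α: 1·0 + 1·-4 + 2·2 + 2·0 + 3·0 = 0
  col β: 1·-3 + 1·0 + 2·0 + 2·0 + 3·1 = 0
  col γ: 1·0 + 1·-2 + 2·0 + 2·1 + 3·0 = 0
  col δ: 1·3 + 1·-3 + 2·0 + 2·0 + 3·0 = 0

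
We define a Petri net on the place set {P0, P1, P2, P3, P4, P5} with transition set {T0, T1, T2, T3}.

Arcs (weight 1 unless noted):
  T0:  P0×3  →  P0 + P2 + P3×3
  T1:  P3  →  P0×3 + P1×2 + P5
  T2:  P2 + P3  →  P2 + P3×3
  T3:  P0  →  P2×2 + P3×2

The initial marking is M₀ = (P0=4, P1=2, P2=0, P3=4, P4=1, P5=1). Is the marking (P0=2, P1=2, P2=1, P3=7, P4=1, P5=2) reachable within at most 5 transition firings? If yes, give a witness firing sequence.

depth 0: 1 marking
depth 1: 4 markings reached so far
depth 2: 11 markings reached so far
depth 3: 25 markings reached so far
depth 4: 49 markings reached so far
depth 5: 85 markings reached so far
target is not among the 85 markings reachable within 5 steps

NO — not reachable within 5 firings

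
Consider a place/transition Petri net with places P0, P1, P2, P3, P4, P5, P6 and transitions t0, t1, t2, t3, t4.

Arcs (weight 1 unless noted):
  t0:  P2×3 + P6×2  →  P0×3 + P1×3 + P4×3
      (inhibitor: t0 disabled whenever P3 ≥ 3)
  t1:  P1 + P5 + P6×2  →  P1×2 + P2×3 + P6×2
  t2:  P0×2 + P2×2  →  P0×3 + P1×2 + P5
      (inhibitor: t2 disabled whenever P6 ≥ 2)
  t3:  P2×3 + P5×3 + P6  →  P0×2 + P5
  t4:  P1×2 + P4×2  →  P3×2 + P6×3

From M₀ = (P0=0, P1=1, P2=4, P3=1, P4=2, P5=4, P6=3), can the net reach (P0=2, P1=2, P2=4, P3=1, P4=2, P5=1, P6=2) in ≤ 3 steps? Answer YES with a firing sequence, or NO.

step 1: fire t1:  (P0=0, P1=1, P2=4, P3=1, P4=2, P5=4, P6=3) → (P0=0, P1=2, P2=7, P3=1, P4=2, P5=3, P6=3)
step 2: fire t3:  (P0=0, P1=2, P2=7, P3=1, P4=2, P5=3, P6=3) → (P0=2, P1=2, P2=4, P3=1, P4=2, P5=1, P6=2)

YES — reachable via ⟨t1, t3⟩ (2 firings)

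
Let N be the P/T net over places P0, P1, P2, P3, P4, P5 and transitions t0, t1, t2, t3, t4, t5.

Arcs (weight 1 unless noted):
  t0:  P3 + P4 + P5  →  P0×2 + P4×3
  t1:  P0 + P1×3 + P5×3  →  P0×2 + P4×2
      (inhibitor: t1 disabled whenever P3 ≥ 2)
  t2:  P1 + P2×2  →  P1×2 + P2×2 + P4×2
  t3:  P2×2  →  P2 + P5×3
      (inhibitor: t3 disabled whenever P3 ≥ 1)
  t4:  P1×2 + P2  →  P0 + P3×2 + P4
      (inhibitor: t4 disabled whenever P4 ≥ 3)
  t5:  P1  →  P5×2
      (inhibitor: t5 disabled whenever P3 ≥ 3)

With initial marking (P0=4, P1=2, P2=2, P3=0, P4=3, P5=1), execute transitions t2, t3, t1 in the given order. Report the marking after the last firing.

step 1: fire t2:  (P0=4, P1=2, P2=2, P3=0, P4=3, P5=1) → (P0=4, P1=3, P2=2, P3=0, P4=5, P5=1)
step 2: fire t3:  (P0=4, P1=3, P2=2, P3=0, P4=5, P5=1) → (P0=4, P1=3, P2=1, P3=0, P4=5, P5=4)
step 3: fire t1:  (P0=4, P1=3, P2=1, P3=0, P4=5, P5=4) → (P0=5, P1=0, P2=1, P3=0, P4=7, P5=1)

(P0=5, P1=0, P2=1, P3=0, P4=7, P5=1)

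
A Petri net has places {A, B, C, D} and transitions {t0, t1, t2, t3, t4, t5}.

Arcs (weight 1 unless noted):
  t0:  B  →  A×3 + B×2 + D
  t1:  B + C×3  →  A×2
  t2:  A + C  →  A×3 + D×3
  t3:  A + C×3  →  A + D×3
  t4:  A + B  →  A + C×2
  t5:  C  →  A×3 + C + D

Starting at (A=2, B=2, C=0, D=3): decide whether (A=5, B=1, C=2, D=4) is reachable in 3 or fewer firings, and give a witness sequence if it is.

YES — reachable via ⟨t4, t5⟩ (2 firings)

step 1: fire t4:  (A=2, B=2, C=0, D=3) → (A=2, B=1, C=2, D=3)
step 2: fire t5:  (A=2, B=1, C=2, D=3) → (A=5, B=1, C=2, D=4)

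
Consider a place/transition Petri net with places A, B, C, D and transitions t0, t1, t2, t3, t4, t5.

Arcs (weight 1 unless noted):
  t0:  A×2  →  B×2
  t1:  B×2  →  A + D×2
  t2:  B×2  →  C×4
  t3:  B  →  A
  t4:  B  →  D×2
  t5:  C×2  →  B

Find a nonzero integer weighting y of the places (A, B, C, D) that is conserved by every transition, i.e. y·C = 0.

y = (A:2, B:2, C:1, D:1)

Incidence matrix C (rows=places, cols=transitions):
       t0   t1   t2   t3   t4   t5
    A  -2    1    0    1    0    0
    B   2   -2   -2   -1   -1    1
    C   0    0    4    0    0   -2
    D   0    2    0    0    2    0

Candidate y = [2, 2, 1, 1]; check y·C column-wise:
  col t0: 2·-2 + 2·2 + 1·0 + 1·0 = 0
  col t1: 2·1 + 2·-2 + 1·0 + 1·2 = 0
  col t2: 2·0 + 2·-2 + 1·4 + 1·0 = 0
  col t3: 2·1 + 2·-1 + 1·0 + 1·0 = 0
  col t4: 2·0 + 2·-1 + 1·0 + 1·2 = 0
  col t5: 2·0 + 2·1 + 1·-2 + 1·0 = 0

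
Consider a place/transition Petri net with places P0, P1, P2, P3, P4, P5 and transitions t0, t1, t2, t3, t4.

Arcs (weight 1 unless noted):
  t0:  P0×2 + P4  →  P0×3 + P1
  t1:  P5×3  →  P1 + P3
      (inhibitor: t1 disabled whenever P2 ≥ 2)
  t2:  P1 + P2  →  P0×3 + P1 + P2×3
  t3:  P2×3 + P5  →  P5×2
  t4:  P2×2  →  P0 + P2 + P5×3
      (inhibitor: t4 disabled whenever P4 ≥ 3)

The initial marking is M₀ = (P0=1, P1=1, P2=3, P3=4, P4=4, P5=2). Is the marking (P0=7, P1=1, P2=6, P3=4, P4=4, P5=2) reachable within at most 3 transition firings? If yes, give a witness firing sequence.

NO — not reachable within 3 firings

depth 0: 1 marking
depth 1: 3 markings reached so far
depth 2: 7 markings reached so far
depth 3: 12 markings reached so far
target is not among the 12 markings reachable within 3 steps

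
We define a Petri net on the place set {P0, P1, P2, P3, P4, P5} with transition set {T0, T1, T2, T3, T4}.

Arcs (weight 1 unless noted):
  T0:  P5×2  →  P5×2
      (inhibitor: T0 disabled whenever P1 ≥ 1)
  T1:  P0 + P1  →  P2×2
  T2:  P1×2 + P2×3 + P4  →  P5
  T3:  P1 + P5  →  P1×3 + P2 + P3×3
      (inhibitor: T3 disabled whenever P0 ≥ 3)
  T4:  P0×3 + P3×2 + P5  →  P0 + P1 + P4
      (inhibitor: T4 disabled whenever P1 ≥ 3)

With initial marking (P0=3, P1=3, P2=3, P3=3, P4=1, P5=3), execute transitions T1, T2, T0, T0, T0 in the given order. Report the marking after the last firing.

(P0=2, P1=0, P2=2, P3=3, P4=0, P5=4)

step 1: fire T1:  (P0=3, P1=3, P2=3, P3=3, P4=1, P5=3) → (P0=2, P1=2, P2=5, P3=3, P4=1, P5=3)
step 2: fire T2:  (P0=2, P1=2, P2=5, P3=3, P4=1, P5=3) → (P0=2, P1=0, P2=2, P3=3, P4=0, P5=4)
step 3: fire T0:  (P0=2, P1=0, P2=2, P3=3, P4=0, P5=4) → (P0=2, P1=0, P2=2, P3=3, P4=0, P5=4)
step 4: fire T0:  (P0=2, P1=0, P2=2, P3=3, P4=0, P5=4) → (P0=2, P1=0, P2=2, P3=3, P4=0, P5=4)
step 5: fire T0:  (P0=2, P1=0, P2=2, P3=3, P4=0, P5=4) → (P0=2, P1=0, P2=2, P3=3, P4=0, P5=4)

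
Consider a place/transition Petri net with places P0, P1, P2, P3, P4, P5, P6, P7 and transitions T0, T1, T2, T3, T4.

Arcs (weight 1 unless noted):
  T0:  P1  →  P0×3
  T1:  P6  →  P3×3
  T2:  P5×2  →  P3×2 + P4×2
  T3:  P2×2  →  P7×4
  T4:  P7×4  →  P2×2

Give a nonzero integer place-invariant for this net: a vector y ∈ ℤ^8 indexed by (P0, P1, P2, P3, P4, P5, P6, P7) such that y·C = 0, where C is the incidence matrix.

Incidence matrix C (rows=places, cols=transitions):
       T0   T1   T2   T3   T4
   P0   3    0    0    0    0
   P1  -1    0    0    0    0
   P2   0    0    0   -2    2
   P3   0    3    2    0    0
   P4   0    0    2    0    0
   P5   0    0   -2    0    0
   P6   0   -1    0    0    0
   P7   0    0    0    4   -4

Candidate y = [1, 3, 0, 0, 0, 0, 0, 0]; check y·C column-wise:
  col T0: 1·3 + 3·-1 = 0
  col T1: 1·0 + 3·0 + 0·3 + 0·-1 = 0
  col T2: 1·0 + 3·0 + 0·2 + 0·2 + 0·-2 = 0
  col T3: 1·0 + 3·0 + 0·-2 + 0·4 = 0
  col T4: 1·0 + 3·0 + 0·2 + 0·-4 = 0

y = (P0:1, P1:3, P2:0, P3:0, P4:0, P5:0, P6:0, P7:0)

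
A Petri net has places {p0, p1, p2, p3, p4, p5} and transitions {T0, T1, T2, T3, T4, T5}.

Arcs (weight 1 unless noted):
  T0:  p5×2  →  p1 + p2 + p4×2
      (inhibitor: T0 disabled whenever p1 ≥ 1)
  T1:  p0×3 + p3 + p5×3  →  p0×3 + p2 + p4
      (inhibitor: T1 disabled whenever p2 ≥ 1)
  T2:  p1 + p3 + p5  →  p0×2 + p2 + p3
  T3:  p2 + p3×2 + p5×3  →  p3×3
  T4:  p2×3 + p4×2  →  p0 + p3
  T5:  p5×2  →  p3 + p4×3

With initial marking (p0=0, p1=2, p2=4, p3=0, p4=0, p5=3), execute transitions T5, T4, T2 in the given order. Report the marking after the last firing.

step 1: fire T5:  (p0=0, p1=2, p2=4, p3=0, p4=0, p5=3) → (p0=0, p1=2, p2=4, p3=1, p4=3, p5=1)
step 2: fire T4:  (p0=0, p1=2, p2=4, p3=1, p4=3, p5=1) → (p0=1, p1=2, p2=1, p3=2, p4=1, p5=1)
step 3: fire T2:  (p0=1, p1=2, p2=1, p3=2, p4=1, p5=1) → (p0=3, p1=1, p2=2, p3=2, p4=1, p5=0)

(p0=3, p1=1, p2=2, p3=2, p4=1, p5=0)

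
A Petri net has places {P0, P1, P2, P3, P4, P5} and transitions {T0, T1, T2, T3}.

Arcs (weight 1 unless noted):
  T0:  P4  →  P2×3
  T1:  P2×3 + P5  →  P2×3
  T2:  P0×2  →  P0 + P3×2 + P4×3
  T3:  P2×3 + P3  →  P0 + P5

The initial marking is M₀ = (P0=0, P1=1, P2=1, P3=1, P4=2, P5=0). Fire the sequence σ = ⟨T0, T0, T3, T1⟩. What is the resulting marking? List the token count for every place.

step 1: fire T0:  (P0=0, P1=1, P2=1, P3=1, P4=2, P5=0) → (P0=0, P1=1, P2=4, P3=1, P4=1, P5=0)
step 2: fire T0:  (P0=0, P1=1, P2=4, P3=1, P4=1, P5=0) → (P0=0, P1=1, P2=7, P3=1, P4=0, P5=0)
step 3: fire T3:  (P0=0, P1=1, P2=7, P3=1, P4=0, P5=0) → (P0=1, P1=1, P2=4, P3=0, P4=0, P5=1)
step 4: fire T1:  (P0=1, P1=1, P2=4, P3=0, P4=0, P5=1) → (P0=1, P1=1, P2=4, P3=0, P4=0, P5=0)

(P0=1, P1=1, P2=4, P3=0, P4=0, P5=0)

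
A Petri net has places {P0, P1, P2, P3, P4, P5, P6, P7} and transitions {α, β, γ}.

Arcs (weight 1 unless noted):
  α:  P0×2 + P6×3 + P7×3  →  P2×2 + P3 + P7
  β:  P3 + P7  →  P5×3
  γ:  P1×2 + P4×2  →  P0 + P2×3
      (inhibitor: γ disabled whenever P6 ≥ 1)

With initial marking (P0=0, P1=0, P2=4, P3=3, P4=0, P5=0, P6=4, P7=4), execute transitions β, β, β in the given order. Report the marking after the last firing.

(P0=0, P1=0, P2=4, P3=0, P4=0, P5=9, P6=4, P7=1)

step 1: fire β:  (P0=0, P1=0, P2=4, P3=3, P4=0, P5=0, P6=4, P7=4) → (P0=0, P1=0, P2=4, P3=2, P4=0, P5=3, P6=4, P7=3)
step 2: fire β:  (P0=0, P1=0, P2=4, P3=2, P4=0, P5=3, P6=4, P7=3) → (P0=0, P1=0, P2=4, P3=1, P4=0, P5=6, P6=4, P7=2)
step 3: fire β:  (P0=0, P1=0, P2=4, P3=1, P4=0, P5=6, P6=4, P7=2) → (P0=0, P1=0, P2=4, P3=0, P4=0, P5=9, P6=4, P7=1)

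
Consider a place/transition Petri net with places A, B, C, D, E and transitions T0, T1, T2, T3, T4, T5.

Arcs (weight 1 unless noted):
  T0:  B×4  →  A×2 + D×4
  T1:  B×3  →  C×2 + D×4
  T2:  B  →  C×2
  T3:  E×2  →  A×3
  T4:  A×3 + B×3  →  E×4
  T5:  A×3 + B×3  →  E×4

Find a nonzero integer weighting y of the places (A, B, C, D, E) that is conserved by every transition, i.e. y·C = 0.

y = (A:2, B:2, C:1, D:1, E:3)

Incidence matrix C (rows=places, cols=transitions):
       T0   T1   T2   T3   T4   T5
    A   2    0    0    3   -3   -3
    B  -4   -3   -1    0   -3   -3
    C   0    2    2    0    0    0
    D   4    4    0    0    0    0
    E   0    0    0   -2    4    4

Candidate y = [2, 2, 1, 1, 3]; check y·C column-wise:
  col T0: 2·2 + 2·-4 + 1·0 + 1·4 + 3·0 = 0
  col T1: 2·0 + 2·-3 + 1·2 + 1·4 + 3·0 = 0
  col T2: 2·0 + 2·-1 + 1·2 + 1·0 + 3·0 = 0
  col T3: 2·3 + 2·0 + 1·0 + 1·0 + 3·-2 = 0
  col T4: 2·-3 + 2·-3 + 1·0 + 1·0 + 3·4 = 0
  col T5: 2·-3 + 2·-3 + 1·0 + 1·0 + 3·4 = 0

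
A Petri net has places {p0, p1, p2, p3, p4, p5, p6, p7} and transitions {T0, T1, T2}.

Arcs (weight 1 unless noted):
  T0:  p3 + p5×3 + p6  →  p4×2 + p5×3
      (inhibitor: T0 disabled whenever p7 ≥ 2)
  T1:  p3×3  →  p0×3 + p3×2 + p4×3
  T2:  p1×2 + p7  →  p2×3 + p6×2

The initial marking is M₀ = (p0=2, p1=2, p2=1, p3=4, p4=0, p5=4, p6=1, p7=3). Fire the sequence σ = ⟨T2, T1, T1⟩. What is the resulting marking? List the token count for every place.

step 1: fire T2:  (p0=2, p1=2, p2=1, p3=4, p4=0, p5=4, p6=1, p7=3) → (p0=2, p1=0, p2=4, p3=4, p4=0, p5=4, p6=3, p7=2)
step 2: fire T1:  (p0=2, p1=0, p2=4, p3=4, p4=0, p5=4, p6=3, p7=2) → (p0=5, p1=0, p2=4, p3=3, p4=3, p5=4, p6=3, p7=2)
step 3: fire T1:  (p0=5, p1=0, p2=4, p3=3, p4=3, p5=4, p6=3, p7=2) → (p0=8, p1=0, p2=4, p3=2, p4=6, p5=4, p6=3, p7=2)

(p0=8, p1=0, p2=4, p3=2, p4=6, p5=4, p6=3, p7=2)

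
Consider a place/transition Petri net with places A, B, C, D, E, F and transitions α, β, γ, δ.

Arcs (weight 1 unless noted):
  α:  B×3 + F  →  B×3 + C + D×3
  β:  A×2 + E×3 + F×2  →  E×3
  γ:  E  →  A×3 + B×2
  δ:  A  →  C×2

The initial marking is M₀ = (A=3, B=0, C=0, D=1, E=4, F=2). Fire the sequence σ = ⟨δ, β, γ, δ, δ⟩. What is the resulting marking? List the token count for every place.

step 1: fire δ:  (A=3, B=0, C=0, D=1, E=4, F=2) → (A=2, B=0, C=2, D=1, E=4, F=2)
step 2: fire β:  (A=2, B=0, C=2, D=1, E=4, F=2) → (A=0, B=0, C=2, D=1, E=4, F=0)
step 3: fire γ:  (A=0, B=0, C=2, D=1, E=4, F=0) → (A=3, B=2, C=2, D=1, E=3, F=0)
step 4: fire δ:  (A=3, B=2, C=2, D=1, E=3, F=0) → (A=2, B=2, C=4, D=1, E=3, F=0)
step 5: fire δ:  (A=2, B=2, C=4, D=1, E=3, F=0) → (A=1, B=2, C=6, D=1, E=3, F=0)

(A=1, B=2, C=6, D=1, E=3, F=0)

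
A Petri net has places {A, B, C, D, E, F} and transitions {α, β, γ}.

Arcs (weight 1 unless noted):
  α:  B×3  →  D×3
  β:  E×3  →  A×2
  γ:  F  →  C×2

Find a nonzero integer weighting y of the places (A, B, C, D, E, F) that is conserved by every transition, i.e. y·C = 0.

Incidence matrix C (rows=places, cols=transitions):
        α    β    γ
    A   0    2    0
    B  -3    0    0
    C   0    0    2
    D   3    0    0
    E   0   -3    0
    F   0    0   -1

Candidate y = [0, 1, 0, 1, 0, 0]; check y·C column-wise:
  col α: 1·-3 + 1·3 = 0
  col β: 0·2 + 1·0 + 1·0 + 0·-3 = 0
  col γ: 1·0 + 0·2 + 1·0 + 0·-1 = 0

y = (A:0, B:1, C:0, D:1, E:0, F:0)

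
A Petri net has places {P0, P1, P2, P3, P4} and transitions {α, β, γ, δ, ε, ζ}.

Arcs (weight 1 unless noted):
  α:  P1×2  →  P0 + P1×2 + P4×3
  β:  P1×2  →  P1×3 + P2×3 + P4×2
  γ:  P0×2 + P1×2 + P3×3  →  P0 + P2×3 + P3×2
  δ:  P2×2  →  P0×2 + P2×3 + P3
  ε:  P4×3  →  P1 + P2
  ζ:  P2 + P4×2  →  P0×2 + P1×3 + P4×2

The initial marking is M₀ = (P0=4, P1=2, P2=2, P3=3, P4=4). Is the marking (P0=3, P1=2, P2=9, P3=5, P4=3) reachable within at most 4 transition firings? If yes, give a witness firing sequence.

depth 0: 1 marking
depth 1: 7 markings reached so far
depth 2: 26 markings reached so far
depth 3: 71 markings reached so far
depth 4: 163 markings reached so far
target is not among the 163 markings reachable within 4 steps

NO — not reachable within 4 firings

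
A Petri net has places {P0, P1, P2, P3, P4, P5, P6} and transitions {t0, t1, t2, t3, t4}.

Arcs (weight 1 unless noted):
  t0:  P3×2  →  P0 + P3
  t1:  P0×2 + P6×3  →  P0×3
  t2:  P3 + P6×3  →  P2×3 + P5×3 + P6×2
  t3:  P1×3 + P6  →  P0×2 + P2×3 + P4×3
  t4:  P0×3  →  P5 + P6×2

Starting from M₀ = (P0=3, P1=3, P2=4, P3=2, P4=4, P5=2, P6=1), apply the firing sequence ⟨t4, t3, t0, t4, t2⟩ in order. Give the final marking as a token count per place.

(P0=0, P1=0, P2=10, P3=0, P4=7, P5=7, P6=3)

step 1: fire t4:  (P0=3, P1=3, P2=4, P3=2, P4=4, P5=2, P6=1) → (P0=0, P1=3, P2=4, P3=2, P4=4, P5=3, P6=3)
step 2: fire t3:  (P0=0, P1=3, P2=4, P3=2, P4=4, P5=3, P6=3) → (P0=2, P1=0, P2=7, P3=2, P4=7, P5=3, P6=2)
step 3: fire t0:  (P0=2, P1=0, P2=7, P3=2, P4=7, P5=3, P6=2) → (P0=3, P1=0, P2=7, P3=1, P4=7, P5=3, P6=2)
step 4: fire t4:  (P0=3, P1=0, P2=7, P3=1, P4=7, P5=3, P6=2) → (P0=0, P1=0, P2=7, P3=1, P4=7, P5=4, P6=4)
step 5: fire t2:  (P0=0, P1=0, P2=7, P3=1, P4=7, P5=4, P6=4) → (P0=0, P1=0, P2=10, P3=0, P4=7, P5=7, P6=3)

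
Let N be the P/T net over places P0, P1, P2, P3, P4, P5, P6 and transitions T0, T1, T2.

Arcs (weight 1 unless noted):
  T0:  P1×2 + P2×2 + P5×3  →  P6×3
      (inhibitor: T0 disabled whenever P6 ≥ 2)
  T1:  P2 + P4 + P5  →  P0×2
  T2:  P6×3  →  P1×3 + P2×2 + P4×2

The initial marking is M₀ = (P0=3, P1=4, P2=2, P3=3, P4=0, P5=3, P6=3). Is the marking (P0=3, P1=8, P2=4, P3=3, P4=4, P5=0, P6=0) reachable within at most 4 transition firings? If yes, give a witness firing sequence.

step 1: fire T2:  (P0=3, P1=4, P2=2, P3=3, P4=0, P5=3, P6=3) → (P0=3, P1=7, P2=4, P3=3, P4=2, P5=3, P6=0)
step 2: fire T0:  (P0=3, P1=7, P2=4, P3=3, P4=2, P5=3, P6=0) → (P0=3, P1=5, P2=2, P3=3, P4=2, P5=0, P6=3)
step 3: fire T2:  (P0=3, P1=5, P2=2, P3=3, P4=2, P5=0, P6=3) → (P0=3, P1=8, P2=4, P3=3, P4=4, P5=0, P6=0)

YES — reachable via ⟨T2, T0, T2⟩ (3 firings)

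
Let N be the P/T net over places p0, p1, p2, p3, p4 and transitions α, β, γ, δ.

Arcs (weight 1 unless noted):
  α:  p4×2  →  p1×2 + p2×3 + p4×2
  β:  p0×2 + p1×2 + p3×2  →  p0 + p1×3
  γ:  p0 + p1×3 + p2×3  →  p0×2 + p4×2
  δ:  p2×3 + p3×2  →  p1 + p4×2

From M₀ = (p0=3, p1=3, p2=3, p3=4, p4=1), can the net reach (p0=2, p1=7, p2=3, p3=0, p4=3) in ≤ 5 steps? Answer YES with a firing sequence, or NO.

step 1: fire β:  (p0=3, p1=3, p2=3, p3=4, p4=1) → (p0=2, p1=4, p2=3, p3=2, p4=1)
step 2: fire δ:  (p0=2, p1=4, p2=3, p3=2, p4=1) → (p0=2, p1=5, p2=0, p3=0, p4=3)
step 3: fire α:  (p0=2, p1=5, p2=0, p3=0, p4=3) → (p0=2, p1=7, p2=3, p3=0, p4=3)

YES — reachable via ⟨β, δ, α⟩ (3 firings)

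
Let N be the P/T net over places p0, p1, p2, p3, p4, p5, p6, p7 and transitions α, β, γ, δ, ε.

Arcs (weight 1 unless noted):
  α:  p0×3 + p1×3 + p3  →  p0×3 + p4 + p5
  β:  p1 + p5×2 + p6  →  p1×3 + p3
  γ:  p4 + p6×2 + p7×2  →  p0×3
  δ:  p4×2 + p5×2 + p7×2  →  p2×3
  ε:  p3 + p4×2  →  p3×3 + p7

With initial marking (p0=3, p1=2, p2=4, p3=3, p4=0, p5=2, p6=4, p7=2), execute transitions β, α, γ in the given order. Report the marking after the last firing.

step 1: fire β:  (p0=3, p1=2, p2=4, p3=3, p4=0, p5=2, p6=4, p7=2) → (p0=3, p1=4, p2=4, p3=4, p4=0, p5=0, p6=3, p7=2)
step 2: fire α:  (p0=3, p1=4, p2=4, p3=4, p4=0, p5=0, p6=3, p7=2) → (p0=3, p1=1, p2=4, p3=3, p4=1, p5=1, p6=3, p7=2)
step 3: fire γ:  (p0=3, p1=1, p2=4, p3=3, p4=1, p5=1, p6=3, p7=2) → (p0=6, p1=1, p2=4, p3=3, p4=0, p5=1, p6=1, p7=0)

(p0=6, p1=1, p2=4, p3=3, p4=0, p5=1, p6=1, p7=0)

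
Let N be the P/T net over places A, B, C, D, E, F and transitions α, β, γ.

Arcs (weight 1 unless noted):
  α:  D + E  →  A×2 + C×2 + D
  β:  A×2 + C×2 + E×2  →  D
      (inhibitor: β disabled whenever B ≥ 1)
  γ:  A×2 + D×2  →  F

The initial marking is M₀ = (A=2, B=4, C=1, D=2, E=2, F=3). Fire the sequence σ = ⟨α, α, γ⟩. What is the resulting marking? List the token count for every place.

step 1: fire α:  (A=2, B=4, C=1, D=2, E=2, F=3) → (A=4, B=4, C=3, D=2, E=1, F=3)
step 2: fire α:  (A=4, B=4, C=3, D=2, E=1, F=3) → (A=6, B=4, C=5, D=2, E=0, F=3)
step 3: fire γ:  (A=6, B=4, C=5, D=2, E=0, F=3) → (A=4, B=4, C=5, D=0, E=0, F=4)

(A=4, B=4, C=5, D=0, E=0, F=4)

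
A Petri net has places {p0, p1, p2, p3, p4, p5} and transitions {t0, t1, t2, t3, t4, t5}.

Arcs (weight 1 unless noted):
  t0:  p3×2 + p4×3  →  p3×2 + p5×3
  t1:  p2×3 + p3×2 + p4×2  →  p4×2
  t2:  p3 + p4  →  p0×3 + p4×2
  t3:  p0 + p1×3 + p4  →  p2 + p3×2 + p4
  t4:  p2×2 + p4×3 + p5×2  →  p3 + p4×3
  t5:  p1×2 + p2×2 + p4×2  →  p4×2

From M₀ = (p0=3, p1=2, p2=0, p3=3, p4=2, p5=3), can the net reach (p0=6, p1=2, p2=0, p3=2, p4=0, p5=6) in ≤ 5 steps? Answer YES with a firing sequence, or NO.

step 1: fire t2:  (p0=3, p1=2, p2=0, p3=3, p4=2, p5=3) → (p0=6, p1=2, p2=0, p3=2, p4=3, p5=3)
step 2: fire t0:  (p0=6, p1=2, p2=0, p3=2, p4=3, p5=3) → (p0=6, p1=2, p2=0, p3=2, p4=0, p5=6)

YES — reachable via ⟨t2, t0⟩ (2 firings)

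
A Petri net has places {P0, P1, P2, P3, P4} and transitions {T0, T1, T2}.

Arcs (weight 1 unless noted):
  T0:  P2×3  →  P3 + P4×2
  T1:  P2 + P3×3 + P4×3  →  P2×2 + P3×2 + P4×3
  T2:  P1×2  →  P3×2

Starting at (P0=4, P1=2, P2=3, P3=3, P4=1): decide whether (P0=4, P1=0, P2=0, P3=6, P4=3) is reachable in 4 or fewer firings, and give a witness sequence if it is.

step 1: fire T0:  (P0=4, P1=2, P2=3, P3=3, P4=1) → (P0=4, P1=2, P2=0, P3=4, P4=3)
step 2: fire T2:  (P0=4, P1=2, P2=0, P3=4, P4=3) → (P0=4, P1=0, P2=0, P3=6, P4=3)

YES — reachable via ⟨T0, T2⟩ (2 firings)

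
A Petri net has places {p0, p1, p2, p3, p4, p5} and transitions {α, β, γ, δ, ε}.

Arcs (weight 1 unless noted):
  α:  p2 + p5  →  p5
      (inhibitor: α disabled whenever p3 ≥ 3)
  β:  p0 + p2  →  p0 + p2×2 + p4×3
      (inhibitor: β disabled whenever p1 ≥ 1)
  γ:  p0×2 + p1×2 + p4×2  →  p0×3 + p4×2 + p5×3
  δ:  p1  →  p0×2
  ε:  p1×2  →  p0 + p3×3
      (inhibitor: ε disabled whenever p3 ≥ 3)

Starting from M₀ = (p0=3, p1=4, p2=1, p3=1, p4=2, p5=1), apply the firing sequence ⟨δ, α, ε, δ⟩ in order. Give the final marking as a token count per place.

(p0=8, p1=0, p2=0, p3=4, p4=2, p5=1)

step 1: fire δ:  (p0=3, p1=4, p2=1, p3=1, p4=2, p5=1) → (p0=5, p1=3, p2=1, p3=1, p4=2, p5=1)
step 2: fire α:  (p0=5, p1=3, p2=1, p3=1, p4=2, p5=1) → (p0=5, p1=3, p2=0, p3=1, p4=2, p5=1)
step 3: fire ε:  (p0=5, p1=3, p2=0, p3=1, p4=2, p5=1) → (p0=6, p1=1, p2=0, p3=4, p4=2, p5=1)
step 4: fire δ:  (p0=6, p1=1, p2=0, p3=4, p4=2, p5=1) → (p0=8, p1=0, p2=0, p3=4, p4=2, p5=1)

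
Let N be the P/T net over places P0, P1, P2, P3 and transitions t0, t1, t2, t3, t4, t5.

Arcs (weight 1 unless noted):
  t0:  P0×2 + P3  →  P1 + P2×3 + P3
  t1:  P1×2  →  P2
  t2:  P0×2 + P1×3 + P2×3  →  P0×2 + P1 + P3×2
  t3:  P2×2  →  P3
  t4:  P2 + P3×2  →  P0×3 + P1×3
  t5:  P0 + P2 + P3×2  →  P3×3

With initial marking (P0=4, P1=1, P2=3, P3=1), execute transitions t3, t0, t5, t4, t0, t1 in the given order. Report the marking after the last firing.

step 1: fire t3:  (P0=4, P1=1, P2=3, P3=1) → (P0=4, P1=1, P2=1, P3=2)
step 2: fire t0:  (P0=4, P1=1, P2=1, P3=2) → (P0=2, P1=2, P2=4, P3=2)
step 3: fire t5:  (P0=2, P1=2, P2=4, P3=2) → (P0=1, P1=2, P2=3, P3=3)
step 4: fire t4:  (P0=1, P1=2, P2=3, P3=3) → (P0=4, P1=5, P2=2, P3=1)
step 5: fire t0:  (P0=4, P1=5, P2=2, P3=1) → (P0=2, P1=6, P2=5, P3=1)
step 6: fire t1:  (P0=2, P1=6, P2=5, P3=1) → (P0=2, P1=4, P2=6, P3=1)

(P0=2, P1=4, P2=6, P3=1)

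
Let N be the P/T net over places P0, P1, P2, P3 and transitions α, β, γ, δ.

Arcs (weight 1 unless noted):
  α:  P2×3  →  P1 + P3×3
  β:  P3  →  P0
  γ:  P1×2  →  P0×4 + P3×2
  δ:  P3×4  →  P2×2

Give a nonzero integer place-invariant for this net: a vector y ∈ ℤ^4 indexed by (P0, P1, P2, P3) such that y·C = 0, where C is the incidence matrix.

Incidence matrix C (rows=places, cols=transitions):
        α    β    γ    δ
   P0   0    1    4    0
   P1   1    0   -2    0
   P2  -3    0    0    2
   P3   3   -1    2   -4

Candidate y = [1, 3, 2, 1]; check y·C column-wise:
  col α: 1·0 + 3·1 + 2·-3 + 1·3 = 0
  col β: 1·1 + 3·0 + 2·0 + 1·-1 = 0
  col γ: 1·4 + 3·-2 + 2·0 + 1·2 = 0
  col δ: 1·0 + 3·0 + 2·2 + 1·-4 = 0

y = (P0:1, P1:3, P2:2, P3:1)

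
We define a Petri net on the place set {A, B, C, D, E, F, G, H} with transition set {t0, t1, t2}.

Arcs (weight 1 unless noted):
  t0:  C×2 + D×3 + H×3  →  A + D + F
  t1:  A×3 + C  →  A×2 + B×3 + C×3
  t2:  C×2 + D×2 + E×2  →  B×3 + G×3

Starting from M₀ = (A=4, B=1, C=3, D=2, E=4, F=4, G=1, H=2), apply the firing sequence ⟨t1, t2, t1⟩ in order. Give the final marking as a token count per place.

(A=2, B=10, C=5, D=0, E=2, F=4, G=4, H=2)

step 1: fire t1:  (A=4, B=1, C=3, D=2, E=4, F=4, G=1, H=2) → (A=3, B=4, C=5, D=2, E=4, F=4, G=1, H=2)
step 2: fire t2:  (A=3, B=4, C=5, D=2, E=4, F=4, G=1, H=2) → (A=3, B=7, C=3, D=0, E=2, F=4, G=4, H=2)
step 3: fire t1:  (A=3, B=7, C=3, D=0, E=2, F=4, G=4, H=2) → (A=2, B=10, C=5, D=0, E=2, F=4, G=4, H=2)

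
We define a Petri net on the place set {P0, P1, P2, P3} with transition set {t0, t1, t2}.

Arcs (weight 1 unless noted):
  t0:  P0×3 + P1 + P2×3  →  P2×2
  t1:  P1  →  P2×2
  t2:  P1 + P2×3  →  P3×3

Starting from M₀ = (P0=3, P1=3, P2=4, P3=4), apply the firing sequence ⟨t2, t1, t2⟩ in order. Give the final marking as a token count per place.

(P0=3, P1=0, P2=0, P3=10)

step 1: fire t2:  (P0=3, P1=3, P2=4, P3=4) → (P0=3, P1=2, P2=1, P3=7)
step 2: fire t1:  (P0=3, P1=2, P2=1, P3=7) → (P0=3, P1=1, P2=3, P3=7)
step 3: fire t2:  (P0=3, P1=1, P2=3, P3=7) → (P0=3, P1=0, P2=0, P3=10)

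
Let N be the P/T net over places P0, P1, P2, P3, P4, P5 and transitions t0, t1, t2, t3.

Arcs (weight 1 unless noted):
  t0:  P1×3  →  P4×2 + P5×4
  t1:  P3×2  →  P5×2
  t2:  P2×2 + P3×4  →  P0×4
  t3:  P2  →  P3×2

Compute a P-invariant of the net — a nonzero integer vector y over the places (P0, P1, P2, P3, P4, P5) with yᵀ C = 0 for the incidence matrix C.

Incidence matrix C (rows=places, cols=transitions):
       t0   t1   t2   t3
   P0   0    0    4    0
   P1  -3    0    0    0
   P2   0    0   -2   -1
   P3   0   -2   -4    2
   P4   2    0    0    0
   P5   4    2    0    0

Candidate y = [0, 2, 0, 0, 3, 0]; check y·C column-wise:
  col t0: 2·-3 + 3·2 + 0·4 = 0
  col t1: 2·0 + 0·-2 + 3·0 + 0·2 = 0
  col t2: 0·4 + 2·0 + 0·-2 + 0·-4 + 3·0 = 0
  col t3: 2·0 + 0·-1 + 0·2 + 3·0 = 0

y = (P0:0, P1:2, P2:0, P3:0, P4:3, P5:0)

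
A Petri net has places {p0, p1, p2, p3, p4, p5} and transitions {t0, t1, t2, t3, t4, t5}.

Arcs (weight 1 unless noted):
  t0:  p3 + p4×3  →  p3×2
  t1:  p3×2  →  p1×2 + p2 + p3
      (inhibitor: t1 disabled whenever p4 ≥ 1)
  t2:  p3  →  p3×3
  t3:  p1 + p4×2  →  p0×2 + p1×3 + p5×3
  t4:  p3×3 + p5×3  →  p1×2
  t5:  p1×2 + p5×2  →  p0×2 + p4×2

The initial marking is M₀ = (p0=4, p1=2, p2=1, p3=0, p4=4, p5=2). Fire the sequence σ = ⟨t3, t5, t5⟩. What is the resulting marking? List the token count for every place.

step 1: fire t3:  (p0=4, p1=2, p2=1, p3=0, p4=4, p5=2) → (p0=6, p1=4, p2=1, p3=0, p4=2, p5=5)
step 2: fire t5:  (p0=6, p1=4, p2=1, p3=0, p4=2, p5=5) → (p0=8, p1=2, p2=1, p3=0, p4=4, p5=3)
step 3: fire t5:  (p0=8, p1=2, p2=1, p3=0, p4=4, p5=3) → (p0=10, p1=0, p2=1, p3=0, p4=6, p5=1)

(p0=10, p1=0, p2=1, p3=0, p4=6, p5=1)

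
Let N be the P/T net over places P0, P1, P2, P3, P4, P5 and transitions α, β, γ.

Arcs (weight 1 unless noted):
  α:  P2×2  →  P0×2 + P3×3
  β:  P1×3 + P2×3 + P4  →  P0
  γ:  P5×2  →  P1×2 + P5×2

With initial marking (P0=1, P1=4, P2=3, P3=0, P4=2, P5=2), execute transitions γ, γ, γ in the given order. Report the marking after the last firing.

step 1: fire γ:  (P0=1, P1=4, P2=3, P3=0, P4=2, P5=2) → (P0=1, P1=6, P2=3, P3=0, P4=2, P5=2)
step 2: fire γ:  (P0=1, P1=6, P2=3, P3=0, P4=2, P5=2) → (P0=1, P1=8, P2=3, P3=0, P4=2, P5=2)
step 3: fire γ:  (P0=1, P1=8, P2=3, P3=0, P4=2, P5=2) → (P0=1, P1=10, P2=3, P3=0, P4=2, P5=2)

(P0=1, P1=10, P2=3, P3=0, P4=2, P5=2)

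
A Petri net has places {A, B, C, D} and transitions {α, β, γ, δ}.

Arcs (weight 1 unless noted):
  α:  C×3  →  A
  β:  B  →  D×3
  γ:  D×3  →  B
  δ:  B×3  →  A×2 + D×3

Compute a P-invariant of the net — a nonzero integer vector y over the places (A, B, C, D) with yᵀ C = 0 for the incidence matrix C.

y = (A:3, B:3, C:1, D:1)

Incidence matrix C (rows=places, cols=transitions):
        α    β    γ    δ
    A   1    0    0    2
    B   0   -1    1   -3
    C  -3    0    0    0
    D   0    3   -3    3

Candidate y = [3, 3, 1, 1]; check y·C column-wise:
  col α: 3·1 + 3·0 + 1·-3 + 1·0 = 0
  col β: 3·0 + 3·-1 + 1·0 + 1·3 = 0
  col γ: 3·0 + 3·1 + 1·0 + 1·-3 = 0
  col δ: 3·2 + 3·-3 + 1·0 + 1·3 = 0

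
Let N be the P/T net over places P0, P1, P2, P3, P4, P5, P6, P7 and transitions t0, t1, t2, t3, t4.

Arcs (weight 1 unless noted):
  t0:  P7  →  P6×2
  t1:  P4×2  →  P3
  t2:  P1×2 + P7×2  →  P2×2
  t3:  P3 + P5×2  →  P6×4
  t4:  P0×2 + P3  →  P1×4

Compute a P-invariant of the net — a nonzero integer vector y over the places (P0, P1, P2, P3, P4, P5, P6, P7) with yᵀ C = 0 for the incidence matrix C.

y = (P0:2, P1:1, P2:1, P3:0, P4:0, P5:0, P6:0, P7:0)

Incidence matrix C (rows=places, cols=transitions):
       t0   t1   t2   t3   t4
   P0   0    0    0    0   -2
   P1   0    0   -2    0    4
   P2   0    0    2    0    0
   P3   0    1    0   -1   -1
   P4   0   -2    0    0    0
   P5   0    0    0   -2    0
   P6   2    0    0    4    0
   P7  -1    0   -2    0    0

Candidate y = [2, 1, 1, 0, 0, 0, 0, 0]; check y·C column-wise:
  col t0: 2·0 + 1·0 + 1·0 + 0·2 + 0·-1 = 0
  col t1: 2·0 + 1·0 + 1·0 + 0·1 + 0·-2 = 0
  col t2: 2·0 + 1·-2 + 1·2 + 0·-2 = 0
  col t3: 2·0 + 1·0 + 1·0 + 0·-1 + 0·-2 + 0·4 = 0
  col t4: 2·-2 + 1·4 + 1·0 + 0·-1 = 0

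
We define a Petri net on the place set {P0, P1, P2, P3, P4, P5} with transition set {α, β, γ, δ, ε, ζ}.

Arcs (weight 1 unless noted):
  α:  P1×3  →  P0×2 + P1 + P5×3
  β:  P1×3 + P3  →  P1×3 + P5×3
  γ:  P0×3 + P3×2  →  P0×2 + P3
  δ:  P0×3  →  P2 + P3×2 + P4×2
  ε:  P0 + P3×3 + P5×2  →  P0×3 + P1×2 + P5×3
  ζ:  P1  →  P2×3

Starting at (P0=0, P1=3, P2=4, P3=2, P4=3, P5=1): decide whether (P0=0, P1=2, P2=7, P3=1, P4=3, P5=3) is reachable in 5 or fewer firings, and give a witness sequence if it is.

NO — not reachable within 5 firings

depth 0: 1 marking
depth 1: 4 markings reached so far
depth 2: 9 markings reached so far
depth 3: 14 markings reached so far
depth 4: 17 markings reached so far
depth 5: 18 markings reached so far
target is not among the 18 markings reachable within 5 steps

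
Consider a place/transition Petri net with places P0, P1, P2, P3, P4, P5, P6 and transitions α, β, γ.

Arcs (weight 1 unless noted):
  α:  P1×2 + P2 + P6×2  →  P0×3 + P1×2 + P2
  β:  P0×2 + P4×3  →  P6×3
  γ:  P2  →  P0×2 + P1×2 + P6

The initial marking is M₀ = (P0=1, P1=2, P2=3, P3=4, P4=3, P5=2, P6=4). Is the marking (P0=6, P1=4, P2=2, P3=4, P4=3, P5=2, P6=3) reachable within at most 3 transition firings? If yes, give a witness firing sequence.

YES — reachable via ⟨α, γ⟩ (2 firings)

step 1: fire α:  (P0=1, P1=2, P2=3, P3=4, P4=3, P5=2, P6=4) → (P0=4, P1=2, P2=3, P3=4, P4=3, P5=2, P6=2)
step 2: fire γ:  (P0=4, P1=2, P2=3, P3=4, P4=3, P5=2, P6=2) → (P0=6, P1=4, P2=2, P3=4, P4=3, P5=2, P6=3)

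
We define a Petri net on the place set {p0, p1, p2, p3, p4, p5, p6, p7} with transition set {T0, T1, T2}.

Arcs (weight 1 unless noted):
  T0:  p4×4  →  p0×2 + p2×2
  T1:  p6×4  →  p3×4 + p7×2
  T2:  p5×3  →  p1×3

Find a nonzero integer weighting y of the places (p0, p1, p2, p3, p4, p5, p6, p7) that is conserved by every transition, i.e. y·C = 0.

y = (p0:1, p1:0, p2:-1, p3:0, p4:0, p5:0, p6:0, p7:0)

Incidence matrix C (rows=places, cols=transitions):
       T0   T1   T2
   p0   2    0    0
   p1   0    0    3
   p2   2    0    0
   p3   0    4    0
   p4  -4    0    0
   p5   0    0   -3
   p6   0   -4    0
   p7   0    2    0

Candidate y = [1, 0, -1, 0, 0, 0, 0, 0]; check y·C column-wise:
  col T0: 1·2 + -1·2 + 0·-4 = 0
  col T1: 1·0 + -1·0 + 0·4 + 0·-4 + 0·2 = 0
  col T2: 1·0 + 0·3 + -1·0 + 0·-3 = 0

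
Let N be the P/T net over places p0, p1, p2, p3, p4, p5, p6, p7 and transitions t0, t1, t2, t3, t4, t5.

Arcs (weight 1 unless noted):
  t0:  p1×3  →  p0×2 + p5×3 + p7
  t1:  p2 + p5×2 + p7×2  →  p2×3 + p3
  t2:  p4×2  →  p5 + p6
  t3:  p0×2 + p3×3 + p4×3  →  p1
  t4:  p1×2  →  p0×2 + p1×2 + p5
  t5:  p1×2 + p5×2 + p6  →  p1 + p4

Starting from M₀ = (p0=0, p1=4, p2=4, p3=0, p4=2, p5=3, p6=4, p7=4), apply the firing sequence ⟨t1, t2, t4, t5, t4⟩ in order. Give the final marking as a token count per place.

step 1: fire t1:  (p0=0, p1=4, p2=4, p3=0, p4=2, p5=3, p6=4, p7=4) → (p0=0, p1=4, p2=6, p3=1, p4=2, p5=1, p6=4, p7=2)
step 2: fire t2:  (p0=0, p1=4, p2=6, p3=1, p4=2, p5=1, p6=4, p7=2) → (p0=0, p1=4, p2=6, p3=1, p4=0, p5=2, p6=5, p7=2)
step 3: fire t4:  (p0=0, p1=4, p2=6, p3=1, p4=0, p5=2, p6=5, p7=2) → (p0=2, p1=4, p2=6, p3=1, p4=0, p5=3, p6=5, p7=2)
step 4: fire t5:  (p0=2, p1=4, p2=6, p3=1, p4=0, p5=3, p6=5, p7=2) → (p0=2, p1=3, p2=6, p3=1, p4=1, p5=1, p6=4, p7=2)
step 5: fire t4:  (p0=2, p1=3, p2=6, p3=1, p4=1, p5=1, p6=4, p7=2) → (p0=4, p1=3, p2=6, p3=1, p4=1, p5=2, p6=4, p7=2)

(p0=4, p1=3, p2=6, p3=1, p4=1, p5=2, p6=4, p7=2)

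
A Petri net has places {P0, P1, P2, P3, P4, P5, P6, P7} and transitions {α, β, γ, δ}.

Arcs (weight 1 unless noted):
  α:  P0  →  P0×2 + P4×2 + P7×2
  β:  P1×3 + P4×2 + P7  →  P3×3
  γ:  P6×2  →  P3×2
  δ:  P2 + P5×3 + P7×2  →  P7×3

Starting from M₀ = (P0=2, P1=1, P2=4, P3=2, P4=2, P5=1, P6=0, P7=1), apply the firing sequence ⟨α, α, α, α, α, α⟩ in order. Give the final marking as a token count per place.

step 1: fire α:  (P0=2, P1=1, P2=4, P3=2, P4=2, P5=1, P6=0, P7=1) → (P0=3, P1=1, P2=4, P3=2, P4=4, P5=1, P6=0, P7=3)
step 2: fire α:  (P0=3, P1=1, P2=4, P3=2, P4=4, P5=1, P6=0, P7=3) → (P0=4, P1=1, P2=4, P3=2, P4=6, P5=1, P6=0, P7=5)
step 3: fire α:  (P0=4, P1=1, P2=4, P3=2, P4=6, P5=1, P6=0, P7=5) → (P0=5, P1=1, P2=4, P3=2, P4=8, P5=1, P6=0, P7=7)
step 4: fire α:  (P0=5, P1=1, P2=4, P3=2, P4=8, P5=1, P6=0, P7=7) → (P0=6, P1=1, P2=4, P3=2, P4=10, P5=1, P6=0, P7=9)
step 5: fire α:  (P0=6, P1=1, P2=4, P3=2, P4=10, P5=1, P6=0, P7=9) → (P0=7, P1=1, P2=4, P3=2, P4=12, P5=1, P6=0, P7=11)
step 6: fire α:  (P0=7, P1=1, P2=4, P3=2, P4=12, P5=1, P6=0, P7=11) → (P0=8, P1=1, P2=4, P3=2, P4=14, P5=1, P6=0, P7=13)

(P0=8, P1=1, P2=4, P3=2, P4=14, P5=1, P6=0, P7=13)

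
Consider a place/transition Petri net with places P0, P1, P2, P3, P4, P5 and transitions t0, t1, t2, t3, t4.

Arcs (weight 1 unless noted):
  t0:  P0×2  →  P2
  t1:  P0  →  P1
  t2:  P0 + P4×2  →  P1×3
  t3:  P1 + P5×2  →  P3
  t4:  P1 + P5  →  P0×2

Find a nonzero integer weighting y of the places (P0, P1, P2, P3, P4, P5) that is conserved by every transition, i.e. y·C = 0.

y = (P0:1, P1:1, P2:2, P3:3, P4:1, P5:1)

Incidence matrix C (rows=places, cols=transitions):
       t0   t1   t2   t3   t4
   P0  -2   -1   -1    0    2
   P1   0    1    3   -1   -1
   P2   1    0    0    0    0
   P3   0    0    0    1    0
   P4   0    0   -2    0    0
   P5   0    0    0   -2   -1

Candidate y = [1, 1, 2, 3, 1, 1]; check y·C column-wise:
  col t0: 1·-2 + 1·0 + 2·1 + 3·0 + 1·0 + 1·0 = 0
  col t1: 1·-1 + 1·1 + 2·0 + 3·0 + 1·0 + 1·0 = 0
  col t2: 1·-1 + 1·3 + 2·0 + 3·0 + 1·-2 + 1·0 = 0
  col t3: 1·0 + 1·-1 + 2·0 + 3·1 + 1·0 + 1·-2 = 0
  col t4: 1·2 + 1·-1 + 2·0 + 3·0 + 1·0 + 1·-1 = 0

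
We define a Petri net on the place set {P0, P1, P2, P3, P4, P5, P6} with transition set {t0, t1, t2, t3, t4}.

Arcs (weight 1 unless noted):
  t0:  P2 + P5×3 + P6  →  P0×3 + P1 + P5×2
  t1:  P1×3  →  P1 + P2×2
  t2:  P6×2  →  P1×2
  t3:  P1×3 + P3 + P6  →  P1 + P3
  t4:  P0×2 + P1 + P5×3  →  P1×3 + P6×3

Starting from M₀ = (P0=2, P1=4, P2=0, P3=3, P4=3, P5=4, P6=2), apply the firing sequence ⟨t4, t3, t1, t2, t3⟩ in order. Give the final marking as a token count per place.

step 1: fire t4:  (P0=2, P1=4, P2=0, P3=3, P4=3, P5=4, P6=2) → (P0=0, P1=6, P2=0, P3=3, P4=3, P5=1, P6=5)
step 2: fire t3:  (P0=0, P1=6, P2=0, P3=3, P4=3, P5=1, P6=5) → (P0=0, P1=4, P2=0, P3=3, P4=3, P5=1, P6=4)
step 3: fire t1:  (P0=0, P1=4, P2=0, P3=3, P4=3, P5=1, P6=4) → (P0=0, P1=2, P2=2, P3=3, P4=3, P5=1, P6=4)
step 4: fire t2:  (P0=0, P1=2, P2=2, P3=3, P4=3, P5=1, P6=4) → (P0=0, P1=4, P2=2, P3=3, P4=3, P5=1, P6=2)
step 5: fire t3:  (P0=0, P1=4, P2=2, P3=3, P4=3, P5=1, P6=2) → (P0=0, P1=2, P2=2, P3=3, P4=3, P5=1, P6=1)

(P0=0, P1=2, P2=2, P3=3, P4=3, P5=1, P6=1)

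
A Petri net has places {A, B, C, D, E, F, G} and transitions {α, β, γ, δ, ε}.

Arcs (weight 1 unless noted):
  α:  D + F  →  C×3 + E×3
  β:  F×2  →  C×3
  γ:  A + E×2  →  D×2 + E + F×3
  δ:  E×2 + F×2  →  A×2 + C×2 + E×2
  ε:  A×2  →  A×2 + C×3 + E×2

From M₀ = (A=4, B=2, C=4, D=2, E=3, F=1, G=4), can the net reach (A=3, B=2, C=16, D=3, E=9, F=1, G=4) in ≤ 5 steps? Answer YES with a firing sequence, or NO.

step 1: fire α:  (A=4, B=2, C=4, D=2, E=3, F=1, G=4) → (A=4, B=2, C=7, D=1, E=6, F=0, G=4)
step 2: fire γ:  (A=4, B=2, C=7, D=1, E=6, F=0, G=4) → (A=3, B=2, C=7, D=3, E=5, F=3, G=4)
step 3: fire β:  (A=3, B=2, C=7, D=3, E=5, F=3, G=4) → (A=3, B=2, C=10, D=3, E=5, F=1, G=4)
step 4: fire ε:  (A=3, B=2, C=10, D=3, E=5, F=1, G=4) → (A=3, B=2, C=13, D=3, E=7, F=1, G=4)
step 5: fire ε:  (A=3, B=2, C=13, D=3, E=7, F=1, G=4) → (A=3, B=2, C=16, D=3, E=9, F=1, G=4)

YES — reachable via ⟨α, γ, β, ε, ε⟩ (5 firings)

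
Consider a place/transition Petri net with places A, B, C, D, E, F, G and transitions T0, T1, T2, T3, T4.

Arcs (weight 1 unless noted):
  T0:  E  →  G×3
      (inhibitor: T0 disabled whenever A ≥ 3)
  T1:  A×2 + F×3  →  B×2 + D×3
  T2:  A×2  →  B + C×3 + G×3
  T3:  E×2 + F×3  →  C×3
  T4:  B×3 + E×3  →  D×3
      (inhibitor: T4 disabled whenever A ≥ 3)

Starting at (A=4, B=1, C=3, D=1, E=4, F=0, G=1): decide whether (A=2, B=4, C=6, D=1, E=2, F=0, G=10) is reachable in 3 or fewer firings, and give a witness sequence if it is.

depth 0: 1 marking
depth 1: 2 markings reached so far
depth 2: 4 markings reached so far
depth 3: 7 markings reached so far
target is not among the 7 markings reachable within 3 steps

NO — not reachable within 3 firings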